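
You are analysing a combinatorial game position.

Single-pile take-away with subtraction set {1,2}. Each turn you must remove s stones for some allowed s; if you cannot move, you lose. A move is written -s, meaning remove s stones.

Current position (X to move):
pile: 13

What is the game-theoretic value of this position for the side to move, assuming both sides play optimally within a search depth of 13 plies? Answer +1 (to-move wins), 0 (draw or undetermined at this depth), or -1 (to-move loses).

p1 X@[13]: -1[12]+1* -2[11]-1
p2 O@[12]: -1[11]-1* -2[10]-1
p3 X@[11]: -1[10]-1 -2[9]+1*
p4 O@[9]: -1[8]-1* -2[7]-1
p5 X@[8]: -1[7]-1 -2[6]+1*
p6 O@[6]: -1[5]-1* -2[4]-1
p7 X@[5]: -1[4]-1 -2[3]+1*
p8 O@[3]: -1[2]-1* -2[1]-1
p9 X@[2]: -1[1]-1 -2[0]+1*
p10 O@[0] terminal -1; root [13] d13

value(13, X) = +1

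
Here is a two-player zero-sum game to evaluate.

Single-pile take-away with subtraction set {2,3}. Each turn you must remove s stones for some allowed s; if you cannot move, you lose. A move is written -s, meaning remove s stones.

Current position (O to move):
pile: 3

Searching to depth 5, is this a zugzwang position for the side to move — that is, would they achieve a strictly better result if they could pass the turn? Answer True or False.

ply 1, O at 3 | -2=+1→1*; -3=+1→0
ply 2: 1 is terminal -1 (X); from 3 depth 5
pass branch (X moves first from the same position):
  | ply 1, X at 3 | -2=+1→1*; -3=+1→0
  | ply 2: 1 is terminal -1 (O); from 3 depth 5
O moving scores +1; O passing scores -1

zugzwang(3, O) = False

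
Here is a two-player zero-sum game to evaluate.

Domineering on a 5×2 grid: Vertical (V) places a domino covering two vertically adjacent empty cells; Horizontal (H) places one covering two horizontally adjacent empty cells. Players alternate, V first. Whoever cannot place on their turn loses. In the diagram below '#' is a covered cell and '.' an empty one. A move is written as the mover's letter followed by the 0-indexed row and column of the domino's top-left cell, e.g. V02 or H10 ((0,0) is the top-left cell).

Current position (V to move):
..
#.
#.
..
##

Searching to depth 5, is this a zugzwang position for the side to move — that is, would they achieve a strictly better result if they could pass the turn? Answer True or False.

zugzwang(../#./#./../##, V) = True

p1 V@[../#./#./../##]: V01[.#/##/#./../##]-1* V11[../##/##/../##]-1 V21[../#./##/.#/##]-1
p2 H@[.#/##/#./../##]: H30[.#/##/#./##/##]+1*
p3 V@[.#/##/#./##/##] terminal -1; root [../#./#./../##] d5
suppose V passes — search the same position with H to move:
pass> p1 H@[../#./#./../##]: H00[##/#./#./../##]-1* H30[../#./#./##/##]-1
pass> p2 V@[##/#./#./../##]: V11[##/##/##/../##]-1 V21[##/#./##/.#/##]+1*
pass> p3 H@[##/#./##/.#/##] terminal -1; root [../#./#./../##] d5
for V: play -1, pass +1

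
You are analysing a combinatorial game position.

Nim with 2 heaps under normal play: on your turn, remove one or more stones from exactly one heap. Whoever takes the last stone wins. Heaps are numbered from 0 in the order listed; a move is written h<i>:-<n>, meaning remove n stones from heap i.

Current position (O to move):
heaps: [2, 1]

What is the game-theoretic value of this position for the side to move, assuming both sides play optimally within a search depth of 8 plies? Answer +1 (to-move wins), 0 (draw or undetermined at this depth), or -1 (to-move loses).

[(2,1)] O move#1: h0:-1:+1/(1,1)*, h0:-2:-1/(0,1), h1:-1:-1/(2,0)
[(1,1)] X move#2: h0:-1:-1/(0,1)*, h1:-1:-1/(1,0)
[(0,1)] O move#3: h1:-1:+1/(0,0)*
[(0,0)] end (terminal -1, X#4); searched (2,1) to 8

value((2,1), O) = +1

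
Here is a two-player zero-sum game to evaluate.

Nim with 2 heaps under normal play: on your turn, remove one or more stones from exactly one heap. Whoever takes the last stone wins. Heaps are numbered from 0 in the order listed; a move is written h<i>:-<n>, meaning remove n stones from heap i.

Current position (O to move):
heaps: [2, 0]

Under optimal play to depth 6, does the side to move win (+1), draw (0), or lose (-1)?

p1 O@[(2,0)]: h0:-1[(1,0)]-1 h0:-2[(0,0)]+1*
p2 X@[(0,0)] terminal -1; root [(2,0)] d6

value((2,0), O) = +1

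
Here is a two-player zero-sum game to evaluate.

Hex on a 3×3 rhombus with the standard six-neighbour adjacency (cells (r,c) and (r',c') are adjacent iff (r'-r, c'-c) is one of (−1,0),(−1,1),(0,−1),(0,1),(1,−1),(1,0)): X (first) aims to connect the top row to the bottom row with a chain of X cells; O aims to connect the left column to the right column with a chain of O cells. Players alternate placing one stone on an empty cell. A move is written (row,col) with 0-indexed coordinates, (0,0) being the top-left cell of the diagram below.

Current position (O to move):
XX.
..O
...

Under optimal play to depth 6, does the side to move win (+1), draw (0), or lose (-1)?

[XX./..O/...] O move#1: (0,2):-1/XXO/..O/..., (1,0):-1/XX./O.O/..., (1,1):+1/XX./.OO/...*, (2,0):+1/XX./..O/O.., (2,1):-1/XX./..O/.O., (2,2):-1/XX./..O/..O
[XX./.OO/...] X move#2: (0,2):-1/XXX/.OO/...*, (1,0):-1/XX./XOO/..., (2,0):-1/XX./.OO/X.., (2,1):-1/XX./.OO/.X., (2,2):-1/XX./.OO/..X
[XXX/.OO/...] O move#3: (1,0):+1/XXX/OOO/...*, (2,0):+1/XXX/.OO/O.., (2,1):+1/XXX/.OO/.O., (2,2):+1/XXX/.OO/..O
[XXX/OOO/...] end (terminal -1, X#4); searched XX./..O/... to 6

value(XX./..O/..., O) = +1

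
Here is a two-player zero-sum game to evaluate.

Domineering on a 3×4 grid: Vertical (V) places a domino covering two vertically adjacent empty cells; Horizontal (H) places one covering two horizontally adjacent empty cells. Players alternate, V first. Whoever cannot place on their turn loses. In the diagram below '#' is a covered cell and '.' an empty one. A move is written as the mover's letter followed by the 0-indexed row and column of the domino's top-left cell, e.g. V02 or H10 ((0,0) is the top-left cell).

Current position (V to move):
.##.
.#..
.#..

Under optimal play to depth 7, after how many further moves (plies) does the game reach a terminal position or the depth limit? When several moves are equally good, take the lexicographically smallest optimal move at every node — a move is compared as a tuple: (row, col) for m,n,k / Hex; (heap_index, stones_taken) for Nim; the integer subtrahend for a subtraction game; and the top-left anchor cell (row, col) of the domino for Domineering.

ply 1, V at .##./.#../.#.. | V00=-1→###./##../.#..; V03=+1→.###/.#.#/.#..*; V10=-1→.##./##../##..; V12=+1→.##./.##./.##.; V13=+1→.##./.#.#/.#.#
ply 2, H at .###/.#.#/.#.. | H22=-1→.###/.#.#/.###*
ply 3, V at .###/.#.#/.### | V00=+1→####/##.#/.###*; V10=+1→.###/##.#/####
ply 4: ####/##.#/.### is terminal -1 (H); from .##./.#../.#.. depth 7

PV length from [.##./.#../.#..]: 3 plies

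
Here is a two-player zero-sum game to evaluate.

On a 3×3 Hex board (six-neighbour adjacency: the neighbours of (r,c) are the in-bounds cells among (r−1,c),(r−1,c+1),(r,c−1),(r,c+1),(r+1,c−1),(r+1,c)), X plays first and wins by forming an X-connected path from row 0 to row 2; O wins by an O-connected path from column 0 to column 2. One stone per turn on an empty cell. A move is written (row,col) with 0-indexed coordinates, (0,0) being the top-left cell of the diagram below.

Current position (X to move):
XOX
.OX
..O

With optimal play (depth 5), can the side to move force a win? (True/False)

X winning at [XOX/.OX/..O]: True

p1 X@[XOX/.OX/..O]: (1,0)[XOX/XOX/..O]+1* (2,0)[XOX/.OX/X.O]+1 (2,1)[XOX/.OX/.XO]+1
p2 O@[XOX/XOX/..O]: (2,0)[XOX/XOX/O.O]-1* (2,1)[XOX/XOX/.OO]-1
p3 X@[XOX/XOX/O.O]: (2,1)[XOX/XOX/OXO]+1*
p4 O@[XOX/XOX/OXO] terminal -1; root [XOX/.OX/..O] d5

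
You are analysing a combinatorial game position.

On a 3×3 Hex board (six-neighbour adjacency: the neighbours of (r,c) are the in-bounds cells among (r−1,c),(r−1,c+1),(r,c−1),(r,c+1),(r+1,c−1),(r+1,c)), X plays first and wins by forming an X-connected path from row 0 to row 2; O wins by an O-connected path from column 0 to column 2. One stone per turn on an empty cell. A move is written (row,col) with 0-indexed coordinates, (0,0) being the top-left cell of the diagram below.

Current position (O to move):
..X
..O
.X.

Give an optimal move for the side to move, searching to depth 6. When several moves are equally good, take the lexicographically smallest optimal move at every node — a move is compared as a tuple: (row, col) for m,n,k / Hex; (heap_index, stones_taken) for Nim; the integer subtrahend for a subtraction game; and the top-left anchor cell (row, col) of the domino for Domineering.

O's best at [..X/..O/.X.]: (1,1)

[..X/..O/.X.] O move#1: (0,0):-1/O.X/..O/.X., (0,1):-1/.OX/..O/.X., (1,0):-1/..X/O.O/.X., (1,1):+1/..X/.OO/.X.*, (2,0):-1/..X/..O/OX., (2,2):-1/..X/..O/.XO
[..X/.OO/.X.] X move#2: (0,0):-1/X.X/.OO/.X.*, (0,1):-1/.XX/.OO/.X., (1,0):-1/..X/XOO/.X., (2,0):-1/..X/.OO/XX., (2,2):-1/..X/.OO/.XX
[X.X/.OO/.X.] O move#3: (0,1):+1/XOX/.OO/.X.*, (1,0):+1/X.X/OOO/.X., (2,0):+1/X.X/.OO/OX., (2,2):+1/X.X/.OO/.XO
[XOX/.OO/.X.] X move#4: (1,0):-1/XOX/XOO/.X.*, (2,0):-1/XOX/.OO/XX., (2,2):-1/XOX/.OO/.XX
[XOX/XOO/.X.] O move#5: (2,0):+1/XOX/XOO/OX.*, (2,2):-1/XOX/XOO/.XO
[XOX/XOO/OX.] end (terminal -1, X#6); searched ..X/..O/.X. to 6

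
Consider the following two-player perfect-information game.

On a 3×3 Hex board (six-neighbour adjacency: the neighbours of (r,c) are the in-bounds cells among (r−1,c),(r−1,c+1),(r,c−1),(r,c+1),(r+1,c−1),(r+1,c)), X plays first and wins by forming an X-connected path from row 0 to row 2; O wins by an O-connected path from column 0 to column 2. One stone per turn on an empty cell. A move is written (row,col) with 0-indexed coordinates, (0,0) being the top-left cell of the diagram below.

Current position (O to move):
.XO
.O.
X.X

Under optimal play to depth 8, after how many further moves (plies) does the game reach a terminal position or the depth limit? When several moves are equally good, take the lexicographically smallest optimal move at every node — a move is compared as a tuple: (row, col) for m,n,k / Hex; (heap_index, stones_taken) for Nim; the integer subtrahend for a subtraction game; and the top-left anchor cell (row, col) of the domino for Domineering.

PV length from [.XO/.O./X.X]: 1 ply

p1 O@[.XO/.O./X.X]: (0,0)[OXO/.O./X.X]-1 (1,0)[.XO/OO./X.X]+1* (1,2)[.XO/.OO/X.X]-1 (2,1)[.XO/.O./XOX]-1
p2 X@[.XO/OO./X.X] terminal -1; root [.XO/.O./X.X] d8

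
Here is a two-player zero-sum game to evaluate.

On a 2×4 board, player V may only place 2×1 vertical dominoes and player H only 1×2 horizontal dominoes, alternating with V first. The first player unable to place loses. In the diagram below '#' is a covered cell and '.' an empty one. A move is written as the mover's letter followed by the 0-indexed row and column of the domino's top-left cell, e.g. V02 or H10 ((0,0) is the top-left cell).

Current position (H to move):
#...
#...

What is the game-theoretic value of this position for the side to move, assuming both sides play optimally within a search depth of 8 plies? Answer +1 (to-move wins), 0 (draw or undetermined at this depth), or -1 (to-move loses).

[#.../#...] H move#1: H01:+1/###./#...*, H02:+1/#.##/#..., H11:+1/#.../###., H12:+1/#.../#.##
[###./#...] V move#2: V03:-1/####/#..#*
[####/#..#] H move#3: H11:+1/####/####*
[####/####] end (terminal -1, V#4); searched #.../#... to 8

value(#.../#..., H) = +1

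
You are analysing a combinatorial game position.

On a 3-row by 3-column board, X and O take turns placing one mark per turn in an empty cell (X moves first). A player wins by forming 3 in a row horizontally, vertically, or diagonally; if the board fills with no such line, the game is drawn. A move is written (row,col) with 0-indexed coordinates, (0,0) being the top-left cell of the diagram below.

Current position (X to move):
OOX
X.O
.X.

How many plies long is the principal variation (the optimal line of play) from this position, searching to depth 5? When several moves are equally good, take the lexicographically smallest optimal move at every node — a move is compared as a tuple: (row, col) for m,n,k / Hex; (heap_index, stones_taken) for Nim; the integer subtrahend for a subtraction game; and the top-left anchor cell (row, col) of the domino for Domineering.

PV length from [OOX/X.O/.X.]: 3 plies

[OOX/X.O/.X.] X move#1: (1,1):+0/OOX/XXO/.X., (2,0):+1/OOX/X.O/XX.*, (2,2):+0/OOX/X.O/.XX
[OOX/X.O/XX.] O move#2: (1,1):-1/OOX/XOO/XX.*, (2,2):-1/OOX/X.O/XXO
[OOX/XOO/XX.] X move#3: (2,2):+1/OOX/XOO/XXX*
[OOX/XOO/XXX] end (terminal -1, O#4); searched OOX/X.O/.X. to 5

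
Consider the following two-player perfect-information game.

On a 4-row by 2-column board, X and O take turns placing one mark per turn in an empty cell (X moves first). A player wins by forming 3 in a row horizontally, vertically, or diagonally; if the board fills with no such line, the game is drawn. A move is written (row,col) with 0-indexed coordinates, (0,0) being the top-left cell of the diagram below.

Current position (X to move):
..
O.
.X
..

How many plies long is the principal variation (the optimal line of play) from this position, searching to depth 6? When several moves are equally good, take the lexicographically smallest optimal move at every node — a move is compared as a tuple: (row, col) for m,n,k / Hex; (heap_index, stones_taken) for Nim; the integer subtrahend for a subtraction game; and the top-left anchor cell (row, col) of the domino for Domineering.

ply 1, X at ../O./.X/.. | (0,0)=+0→X./O./.X/..; (0,1)=+0→.X/O./.X/..; (1,1)=+1→../OX/.X/..*; (2,0)=+0→../O./XX/..; (3,0)=+0→../O./.X/X.; (3,1)=+0→../O./.X/.X
ply 2, O at ../OX/.X/.. | (0,0)=-1→O./OX/.X/..*; (0,1)=-1→.O/OX/.X/..; (2,0)=-1→../OX/OX/..; (3,0)=-1→../OX/.X/O.; (3,1)=-1→../OX/.X/.O
ply 3, X at O./OX/.X/.. | (0,1)=+1→OX/OX/.X/..*; (2,0)=+1→O./OX/XX/..; (3,0)=-1→O./OX/.X/X.; (3,1)=+1→O./OX/.X/.X
ply 4: OX/OX/.X/.. is terminal -1 (O); from ../O./.X/.. depth 6

PV length from [../O./.X/..]: 3 plies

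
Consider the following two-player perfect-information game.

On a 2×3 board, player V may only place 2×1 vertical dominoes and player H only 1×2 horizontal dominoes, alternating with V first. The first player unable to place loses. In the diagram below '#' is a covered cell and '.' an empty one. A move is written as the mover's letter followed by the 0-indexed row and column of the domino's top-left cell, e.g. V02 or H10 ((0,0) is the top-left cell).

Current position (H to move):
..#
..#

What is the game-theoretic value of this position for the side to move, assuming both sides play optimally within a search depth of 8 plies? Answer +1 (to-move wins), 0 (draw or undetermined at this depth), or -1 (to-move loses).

value(..#/..#, H) = +1

[..#/..#] H move#1: H00:+1/###/..#*, H10:+1/..#/###
[###/..#] end (terminal -1, V#2); searched ..#/..# to 8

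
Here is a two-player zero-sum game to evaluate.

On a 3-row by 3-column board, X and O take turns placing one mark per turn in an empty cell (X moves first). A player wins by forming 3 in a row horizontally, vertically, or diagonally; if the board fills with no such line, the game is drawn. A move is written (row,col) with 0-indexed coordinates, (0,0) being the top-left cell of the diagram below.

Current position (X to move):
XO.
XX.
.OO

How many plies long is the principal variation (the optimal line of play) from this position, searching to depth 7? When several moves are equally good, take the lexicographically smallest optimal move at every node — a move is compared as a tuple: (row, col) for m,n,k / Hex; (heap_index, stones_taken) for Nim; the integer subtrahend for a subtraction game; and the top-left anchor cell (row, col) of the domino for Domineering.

ply 1, X at XO./XX./.OO | (0,2)=-1→XOX/XX./.OO; (1,2)=+1→XO./XXX/.OO*; (2,0)=+1→XO./XX./XOO
ply 2: XO./XXX/.OO is terminal -1 (O); from XO./XX./.OO depth 7

PV length from [XO./XX./.OO]: 1 ply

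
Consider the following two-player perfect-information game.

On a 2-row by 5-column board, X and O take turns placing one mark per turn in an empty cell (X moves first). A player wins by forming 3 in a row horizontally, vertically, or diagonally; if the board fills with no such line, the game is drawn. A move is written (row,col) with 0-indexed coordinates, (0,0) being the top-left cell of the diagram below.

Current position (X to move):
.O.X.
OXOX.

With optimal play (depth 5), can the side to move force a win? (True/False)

ply 1, X at .O.X./OXOX. | (0,0)=+0→XO.X./OXOX.*; (0,2)=+0→.OXX./OXOX.; (0,4)=+0→.O.XX/OXOX.; (1,4)=+0→.O.X./OXOXX
ply 2, O at XO.X./OXOX. | (0,2)=+0→XOOX./OXOX.*; (0,4)=+0→XO.XO/OXOX.; (1,4)=+0→XO.X./OXOXO
ply 3, X at XOOX./OXOX. | (0,4)=+0→XOOXX/OXOX.*; (1,4)=+0→XOOX./OXOXX
ply 4, O at XOOXX/OXOX. | (1,4)=+0→XOOXX/OXOXO*
ply 5: XOOXX/OXOXO is terminal +0 (X); from .O.X./OXOX. depth 5

X winning at [.O.X./OXOX.]: False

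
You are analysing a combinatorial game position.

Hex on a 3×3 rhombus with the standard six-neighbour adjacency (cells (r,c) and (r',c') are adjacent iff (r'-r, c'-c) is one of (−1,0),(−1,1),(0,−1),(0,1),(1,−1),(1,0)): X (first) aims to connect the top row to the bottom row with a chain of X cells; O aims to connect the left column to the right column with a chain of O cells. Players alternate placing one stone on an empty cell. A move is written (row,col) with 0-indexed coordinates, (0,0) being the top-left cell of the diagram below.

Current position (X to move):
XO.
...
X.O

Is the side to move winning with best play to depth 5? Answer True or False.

[XO./.../X.O] X move#1: (0,2):+1/XOX/.../X.O*, (1,0):+1/XO./X../X.O, (1,1):+1/XO./.X./X.O, (1,2):+1/XO./..X/X.O, (2,1):+1/XO./.../XXO
[XOX/.../X.O] O move#2: (1,0):-1/XOX/O../X.O*, (1,1):-1/XOX/.O./X.O, (1,2):-1/XOX/..O/X.O, (2,1):-1/XOX/.../XOO
[XOX/O../X.O] X move#3: (1,1):+1/XOX/OX./X.O*, (1,2):+1/XOX/O.X/X.O, (2,1):+1/XOX/O../XXO
[XOX/OX./X.O] end (terminal -1, O#4); searched XO./.../X.O to 5

X winning at [XO./.../X.O]: True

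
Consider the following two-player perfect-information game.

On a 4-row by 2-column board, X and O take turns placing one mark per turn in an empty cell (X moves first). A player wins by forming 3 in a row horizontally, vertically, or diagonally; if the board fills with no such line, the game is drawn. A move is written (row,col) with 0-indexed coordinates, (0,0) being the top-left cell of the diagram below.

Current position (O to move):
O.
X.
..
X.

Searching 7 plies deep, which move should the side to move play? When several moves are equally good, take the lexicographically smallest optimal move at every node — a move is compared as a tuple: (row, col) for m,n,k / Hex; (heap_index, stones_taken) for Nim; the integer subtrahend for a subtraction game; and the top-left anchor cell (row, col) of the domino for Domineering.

[O./X./../X.] O move#1: (0,1):-1/OO/X./../X., (1,1):-1/O./XO/../X., (2,0):+0/O./X./O./X.*, (2,1):-1/O./X./.O/X., (3,1):-1/O./X./../XO
[O./X./O./X.] X move#2: (0,1):+0/OX/X./O./X.*, (1,1):+0/O./XX/O./X., (2,1):+0/O./X./OX/X., (3,1):+0/O./X./O./XX
[OX/X./O./X.] O move#3: (1,1):+0/OX/XO/O./X.*, (2,1):+0/OX/X./OO/X., (3,1):+0/OX/X./O./XO
[OX/XO/O./X.] X move#4: (2,1):+0/OX/XO/OX/X.*, (3,1):+0/OX/XO/O./XX
[OX/XO/OX/X.] O move#5: (3,1):+0/OX/XO/OX/XO*
[OX/XO/OX/XO] end (terminal +0, X#6); searched O./X./../X. to 7

O's best at [O./X./../X.]: (2,0)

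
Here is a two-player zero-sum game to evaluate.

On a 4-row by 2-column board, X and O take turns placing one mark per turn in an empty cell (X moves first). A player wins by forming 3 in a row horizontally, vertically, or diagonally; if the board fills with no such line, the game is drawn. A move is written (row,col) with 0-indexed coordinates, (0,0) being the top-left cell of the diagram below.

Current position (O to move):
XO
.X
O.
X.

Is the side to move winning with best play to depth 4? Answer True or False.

p1 O@[XO/.X/O./X.]: (1,0)[XO/OX/O./X.]+0* (2,1)[XO/.X/OO/X.]+0 (3,1)[XO/.X/O./XO]+0
p2 X@[XO/OX/O./X.]: (2,1)[XO/OX/OX/X.]+0* (3,1)[XO/OX/O./XX]+0
p3 O@[XO/OX/OX/X.]: (3,1)[XO/OX/OX/XO]+0*
p4 X@[XO/OX/OX/XO] terminal +0; root [XO/.X/O./X.] d4

O winning at [XO/.X/O./X.]: False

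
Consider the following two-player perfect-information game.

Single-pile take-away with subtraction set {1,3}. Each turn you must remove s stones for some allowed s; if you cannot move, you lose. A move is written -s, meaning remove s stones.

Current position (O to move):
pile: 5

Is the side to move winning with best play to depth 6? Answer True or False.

O winning at [5]: True

[5] O move#1: -1:+1/4*, -3:+1/2
[4] X move#2: -1:-1/3*, -3:-1/1
[3] O move#3: -1:+1/2*, -3:+1/0
[2] X move#4: -1:-1/1*
[1] O move#5: -1:+1/0*
[0] end (terminal -1, X#6); searched 5 to 6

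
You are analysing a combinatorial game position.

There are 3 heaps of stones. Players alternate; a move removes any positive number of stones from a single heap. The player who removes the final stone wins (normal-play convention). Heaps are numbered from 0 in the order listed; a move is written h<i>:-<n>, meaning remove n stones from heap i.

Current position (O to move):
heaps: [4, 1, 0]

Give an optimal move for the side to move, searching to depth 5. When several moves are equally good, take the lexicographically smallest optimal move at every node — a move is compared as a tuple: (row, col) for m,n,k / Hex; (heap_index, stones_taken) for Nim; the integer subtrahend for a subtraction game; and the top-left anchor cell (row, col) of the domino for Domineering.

ply 1, O at (4,1,0) | h0:-1=-1→(3,1,0); h0:-2=-1→(2,1,0); h0:-3=+1→(1,1,0)*; h0:-4=-1→(0,1,0); h1:-1=-1→(4,0,0)
ply 2, X at (1,1,0) | h0:-1=-1→(0,1,0)*; h1:-1=-1→(1,0,0)
ply 3, O at (0,1,0) | h1:-1=+1→(0,0,0)*
ply 4: (0,0,0) is terminal -1 (X); from (4,1,0) depth 5

O's best at [(4,1,0)]: h0:-3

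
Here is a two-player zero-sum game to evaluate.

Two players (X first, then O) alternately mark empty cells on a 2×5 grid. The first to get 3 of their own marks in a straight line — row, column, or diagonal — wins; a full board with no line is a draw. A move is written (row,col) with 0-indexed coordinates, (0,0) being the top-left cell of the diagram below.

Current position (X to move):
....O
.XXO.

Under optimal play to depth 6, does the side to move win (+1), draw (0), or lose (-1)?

ply 1, X at ....O/.XXO. | (0,0)=+0→X...O/.XXO.; (0,1)=+1→.X..O/.XXO.*; (0,2)=+1→..X.O/.XXO.; (0,3)=+0→...XO/.XXO.; (1,0)=+1→....O/XXXO.; (1,4)=+0→....O/.XXOX
ply 2, O at .X..O/.XXO. | (0,0)=-1→OX..O/.XXO.*; (0,2)=-1→.XO.O/.XXO.; (0,3)=-1→.X.OO/.XXO.; (1,0)=-1→.X..O/OXXO.; (1,4)=-1→.X..O/.XXOO
ply 3, X at OX..O/.XXO. | (0,2)=+1→OXX.O/.XXO.*; (0,3)=+1→OX.XO/.XXO.; (1,0)=+1→OX..O/XXXO.; (1,4)=+0→OX..O/.XXOX
ply 4, O at OXX.O/.XXO. | (0,3)=-1→OXXOO/.XXO.*; (1,0)=-1→OXX.O/OXXO.; (1,4)=-1→OXX.O/.XXOO
ply 5, X at OXXOO/.XXO. | (1,0)=+1→OXXOO/XXXO.*; (1,4)=+0→OXXOO/.XXOX
ply 6: OXXOO/XXXO. is terminal -1 (O); from ....O/.XXO. depth 6

value(....O/.XXO., X) = +1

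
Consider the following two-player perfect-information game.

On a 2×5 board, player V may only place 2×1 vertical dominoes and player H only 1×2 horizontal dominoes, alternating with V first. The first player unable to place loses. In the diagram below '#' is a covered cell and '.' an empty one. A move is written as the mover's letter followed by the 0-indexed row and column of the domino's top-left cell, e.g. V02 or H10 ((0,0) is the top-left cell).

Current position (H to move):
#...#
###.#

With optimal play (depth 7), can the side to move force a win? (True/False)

H winning at [#...#/###.#]: True

p1 H@[#...#/###.#]: H01[###.#/###.#]-1 H02[#.###/###.#]+1*
p2 V@[#.###/###.#] terminal -1; root [#...#/###.#] d7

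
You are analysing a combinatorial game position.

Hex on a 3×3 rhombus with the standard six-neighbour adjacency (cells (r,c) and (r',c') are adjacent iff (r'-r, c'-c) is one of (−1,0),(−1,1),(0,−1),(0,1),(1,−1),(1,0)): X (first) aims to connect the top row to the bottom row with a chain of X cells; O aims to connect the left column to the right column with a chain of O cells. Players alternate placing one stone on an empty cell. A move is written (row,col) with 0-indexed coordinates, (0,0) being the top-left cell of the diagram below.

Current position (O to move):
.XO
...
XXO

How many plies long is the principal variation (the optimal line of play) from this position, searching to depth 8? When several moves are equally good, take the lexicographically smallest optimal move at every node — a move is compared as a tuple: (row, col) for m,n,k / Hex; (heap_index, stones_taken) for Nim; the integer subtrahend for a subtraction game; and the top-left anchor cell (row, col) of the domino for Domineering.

[.XO/.../XXO] O move#1: (0,0):-1/OXO/.../XXO*, (1,0):-1/.XO/O../XXO, (1,1):-1/.XO/.O./XXO, (1,2):-1/.XO/..O/XXO
[OXO/.../XXO] X move#2: (1,0):+1/OXO/X../XXO*, (1,1):+1/OXO/.X./XXO, (1,2):+1/OXO/..X/XXO
[OXO/X../XXO] end (terminal -1, O#3); searched .XO/.../XXO to 8

PV length from [.XO/.../XXO]: 2 plies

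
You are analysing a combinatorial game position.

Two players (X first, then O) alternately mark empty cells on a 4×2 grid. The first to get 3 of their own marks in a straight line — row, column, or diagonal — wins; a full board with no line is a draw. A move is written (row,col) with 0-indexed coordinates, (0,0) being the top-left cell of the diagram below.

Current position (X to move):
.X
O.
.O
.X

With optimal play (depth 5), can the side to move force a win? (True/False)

X winning at [.X/O./.O/.X]: False

ply 1, X at .X/O./.O/.X | (0,0)=+0→XX/O./.O/.X*; (1,1)=-1→.X/OX/.O/.X; (2,0)=+0→.X/O./XO/.X; (3,0)=+0→.X/O./.O/XX
ply 2, O at XX/O./.O/.X | (1,1)=+0→XX/OO/.O/.X*; (2,0)=+0→XX/O./OO/.X; (3,0)=+0→XX/O./.O/OX
ply 3, X at XX/OO/.O/.X | (2,0)=+0→XX/OO/XO/.X*; (3,0)=+0→XX/OO/.O/XX
ply 4, O at XX/OO/XO/.X | (3,0)=+0→XX/OO/XO/OX*
ply 5: XX/OO/XO/OX is terminal +0 (X); from .X/O./.O/.X depth 5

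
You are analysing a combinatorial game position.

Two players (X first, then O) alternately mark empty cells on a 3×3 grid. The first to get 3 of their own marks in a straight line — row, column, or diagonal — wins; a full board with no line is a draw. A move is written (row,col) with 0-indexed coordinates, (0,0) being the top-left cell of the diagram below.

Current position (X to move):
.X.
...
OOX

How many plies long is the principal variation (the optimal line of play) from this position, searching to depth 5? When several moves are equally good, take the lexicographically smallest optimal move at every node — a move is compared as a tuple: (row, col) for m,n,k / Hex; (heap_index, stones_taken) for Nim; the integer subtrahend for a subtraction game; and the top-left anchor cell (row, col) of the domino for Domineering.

PV length from [.X./.../OOX]: 3 plies

[.X./.../OOX] X move#1: (0,0):+1/XX./.../OOX*, (0,2):+1/.XX/.../OOX, (1,0):+1/.X./X../OOX, (1,1):+0/.X./.X./OOX, (1,2):+1/.X./..X/OOX
[XX./.../OOX] O move#2: (0,2):-1/XXO/.../OOX*, (1,0):-1/XX./O../OOX, (1,1):-1/XX./.O./OOX, (1,2):-1/XX./..O/OOX
[XXO/.../OOX] X move#3: (1,0):-1/XXO/X../OOX, (1,1):+1/XXO/.X./OOX*, (1,2):-1/XXO/..X/OOX
[XXO/.X./OOX] end (terminal -1, O#4); searched .X./.../OOX to 5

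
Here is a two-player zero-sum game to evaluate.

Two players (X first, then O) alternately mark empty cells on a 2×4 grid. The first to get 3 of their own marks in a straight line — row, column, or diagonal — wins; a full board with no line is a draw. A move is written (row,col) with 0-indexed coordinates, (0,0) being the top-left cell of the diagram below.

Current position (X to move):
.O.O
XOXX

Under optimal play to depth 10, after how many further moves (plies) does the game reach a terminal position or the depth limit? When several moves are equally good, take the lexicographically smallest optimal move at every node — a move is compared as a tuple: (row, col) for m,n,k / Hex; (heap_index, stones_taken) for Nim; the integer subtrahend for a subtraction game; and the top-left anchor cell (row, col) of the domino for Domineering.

[.O.O/XOXX] X move#1: (0,0):-1/XO.O/XOXX, (0,2):+0/.OXO/XOXX*
[.OXO/XOXX] O move#2: (0,0):+0/OOXO/XOXX*
[OOXO/XOXX] end (terminal +0, X#3); searched .O.O/XOXX to 10

PV length from [.O.O/XOXX]: 2 plies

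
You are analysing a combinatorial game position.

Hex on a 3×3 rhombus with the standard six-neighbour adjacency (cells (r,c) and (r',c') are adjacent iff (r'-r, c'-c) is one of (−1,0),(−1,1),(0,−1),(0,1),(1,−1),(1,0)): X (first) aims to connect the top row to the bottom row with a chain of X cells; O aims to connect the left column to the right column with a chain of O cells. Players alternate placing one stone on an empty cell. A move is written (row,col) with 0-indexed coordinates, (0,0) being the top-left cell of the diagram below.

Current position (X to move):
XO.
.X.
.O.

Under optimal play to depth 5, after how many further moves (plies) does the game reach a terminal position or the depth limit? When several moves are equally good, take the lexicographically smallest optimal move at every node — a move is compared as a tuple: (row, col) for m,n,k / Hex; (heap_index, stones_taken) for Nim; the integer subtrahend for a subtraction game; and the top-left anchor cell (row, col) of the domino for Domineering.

PV length from [XO./.X./.O.]: 5 plies

p1 X@[XO./.X./.O.]: (0,2)[XOX/.X./.O.]-1 (1,0)[XO./XX./.O.]-1 (1,2)[XO./.XX/.O.]+1* (2,0)[XO./.X./XO.]+1 (2,2)[XO./.X./.OX]+1
p2 O@[XO./.XX/.O.]: (0,2)[XOO/.XX/.O.]-1* (1,0)[XO./OXX/.O.]-1 (2,0)[XO./.XX/OO.]-1 (2,2)[XO./.XX/.OO]-1
p3 X@[XOO/.XX/.O.]: (1,0)[XOO/XXX/.O.]+1* (2,0)[XOO/.XX/XO.]-1 (2,2)[XOO/.XX/.OX]-1
p4 O@[XOO/XXX/.O.]: (2,0)[XOO/XXX/OO.]-1* (2,2)[XOO/XXX/.OO]-1
p5 X@[XOO/XXX/OO.]: (2,2)[XOO/XXX/OOX]+1*
p6 O@[XOO/XXX/OOX] terminal -1; root [XO./.X./.O.] d5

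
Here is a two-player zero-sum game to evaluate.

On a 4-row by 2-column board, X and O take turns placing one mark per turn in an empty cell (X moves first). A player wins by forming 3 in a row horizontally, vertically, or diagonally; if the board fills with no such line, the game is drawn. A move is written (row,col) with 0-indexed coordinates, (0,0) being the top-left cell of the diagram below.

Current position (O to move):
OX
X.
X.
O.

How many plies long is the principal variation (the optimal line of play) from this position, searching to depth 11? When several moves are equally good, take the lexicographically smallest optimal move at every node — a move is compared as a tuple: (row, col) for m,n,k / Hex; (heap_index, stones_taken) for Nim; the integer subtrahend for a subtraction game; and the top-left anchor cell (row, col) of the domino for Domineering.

PV length from [OX/X./X./O.]: 3 plies

ply 1, O at OX/X./X./O. | (1,1)=+0→OX/XO/X./O.*; (2,1)=+0→OX/X./XO/O.; (3,1)=+0→OX/X./X./OO
ply 2, X at OX/XO/X./O. | (2,1)=+0→OX/XO/XX/O.*; (3,1)=+0→OX/XO/X./OX
ply 3, O at OX/XO/XX/O. | (3,1)=+0→OX/XO/XX/OO*
ply 4: OX/XO/XX/OO is terminal +0 (X); from OX/X./X./O. depth 11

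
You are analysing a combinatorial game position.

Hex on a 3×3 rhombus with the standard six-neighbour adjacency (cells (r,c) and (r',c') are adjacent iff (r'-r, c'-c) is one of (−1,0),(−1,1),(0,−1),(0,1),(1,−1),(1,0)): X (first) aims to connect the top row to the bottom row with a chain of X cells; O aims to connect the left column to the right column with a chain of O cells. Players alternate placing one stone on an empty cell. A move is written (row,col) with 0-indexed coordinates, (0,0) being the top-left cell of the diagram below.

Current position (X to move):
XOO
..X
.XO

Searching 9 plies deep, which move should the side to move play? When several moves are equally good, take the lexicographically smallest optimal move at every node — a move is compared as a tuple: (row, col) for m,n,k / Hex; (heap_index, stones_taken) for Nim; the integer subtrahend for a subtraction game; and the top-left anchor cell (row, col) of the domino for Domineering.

X's best at [XOO/..X/.XO]: (1,0)

p1 X@[XOO/..X/.XO]: (1,0)[XOO/X.X/.XO]+1* (1,1)[XOO/.XX/.XO]-1 (2,0)[XOO/..X/XXO]-1
p2 O@[XOO/X.X/.XO]: (1,1)[XOO/XOX/.XO]-1* (2,0)[XOO/X.X/OXO]-1
p3 X@[XOO/XOX/.XO]: (2,0)[XOO/XOX/XXO]+1*
p4 O@[XOO/XOX/XXO] terminal -1; root [XOO/..X/.XO] d9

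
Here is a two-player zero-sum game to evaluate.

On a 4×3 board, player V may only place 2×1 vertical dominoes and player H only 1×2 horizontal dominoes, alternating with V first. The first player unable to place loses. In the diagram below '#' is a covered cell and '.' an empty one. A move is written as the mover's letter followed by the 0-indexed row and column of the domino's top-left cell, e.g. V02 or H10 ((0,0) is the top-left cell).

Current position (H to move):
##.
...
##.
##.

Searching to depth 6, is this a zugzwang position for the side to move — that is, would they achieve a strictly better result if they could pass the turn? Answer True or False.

[##./.../##./##.] H move#1: H10:-1/##./##./##./##.*, H11:-1/##./.##/##./##.
[##./##./##./##.] V move#2: V02:+1/###/###/##./##.*, V12:+1/##./###/###/##., V22:+1/##./##./###/###
[###/###/##./##.] end (terminal -1, H#3); searched ##./.../##./##. to 6
pass branch (V moves first from the same position):
  | [##./.../##./##.] V move#1: V02:+1/###/..#/##./##.*, V12:-1/##./..#/###/##., V22:-1/##./.../###/###
  | [###/..#/##./##.] H move#2: H10:-1/###/###/##./##.*
  | [###/###/##./##.] V move#3: V22:+1/###/###/###/###*
  | [###/###/###/###] end (terminal -1, H#4); searched ##./.../##./##. to 6
H moving scores -1; H passing scores -1

zugzwang(##./.../##./##., H) = False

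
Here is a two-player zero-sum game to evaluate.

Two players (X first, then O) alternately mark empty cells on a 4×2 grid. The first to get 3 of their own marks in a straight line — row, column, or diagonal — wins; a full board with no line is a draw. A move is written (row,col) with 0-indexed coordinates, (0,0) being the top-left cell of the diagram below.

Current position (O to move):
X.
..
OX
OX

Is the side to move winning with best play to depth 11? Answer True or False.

ply 1, O at X./../OX/OX | (0,1)=-1→XO/../OX/OX; (1,0)=+1→X./O./OX/OX*; (1,1)=+0→X./.O/OX/OX
ply 2: X./O./OX/OX is terminal -1 (X); from X./../OX/OX depth 11

O winning at [X./../OX/OX]: True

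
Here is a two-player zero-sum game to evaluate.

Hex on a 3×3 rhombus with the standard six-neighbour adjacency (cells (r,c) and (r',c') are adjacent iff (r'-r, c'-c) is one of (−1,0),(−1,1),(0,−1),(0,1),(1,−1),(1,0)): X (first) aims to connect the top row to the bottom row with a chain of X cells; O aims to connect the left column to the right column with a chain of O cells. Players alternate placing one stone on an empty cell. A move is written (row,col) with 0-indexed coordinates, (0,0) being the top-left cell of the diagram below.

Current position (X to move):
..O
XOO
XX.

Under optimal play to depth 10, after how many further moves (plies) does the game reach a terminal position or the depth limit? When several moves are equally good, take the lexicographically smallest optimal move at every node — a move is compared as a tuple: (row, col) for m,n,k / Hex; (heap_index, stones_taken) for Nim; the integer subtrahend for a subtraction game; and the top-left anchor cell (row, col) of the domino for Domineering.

PV length from [..O/XOO/XX.]: 1 ply

[..O/XOO/XX.] X move#1: (0,0):+1/X.O/XOO/XX.*, (0,1):+1/.XO/XOO/XX., (2,2):+1/..O/XOO/XXX
[X.O/XOO/XX.] end (terminal -1, O#2); searched ..O/XOO/XX. to 10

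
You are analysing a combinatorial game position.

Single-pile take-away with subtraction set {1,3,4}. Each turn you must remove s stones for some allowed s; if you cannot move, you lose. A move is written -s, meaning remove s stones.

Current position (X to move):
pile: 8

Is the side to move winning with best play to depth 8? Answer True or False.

ply 1, X at 8 | -1=+1→7*; -3=-1→5; -4=-1→4
ply 2, O at 7 | -1=-1→6*; -3=-1→4; -4=-1→3
ply 3, X at 6 | -1=-1→5; -3=-1→3; -4=+1→2*
ply 4, O at 2 | -1=-1→1*
ply 5, X at 1 | -1=+1→0*
ply 6: 0 is terminal -1 (O); from 8 depth 8

X winning at [8]: True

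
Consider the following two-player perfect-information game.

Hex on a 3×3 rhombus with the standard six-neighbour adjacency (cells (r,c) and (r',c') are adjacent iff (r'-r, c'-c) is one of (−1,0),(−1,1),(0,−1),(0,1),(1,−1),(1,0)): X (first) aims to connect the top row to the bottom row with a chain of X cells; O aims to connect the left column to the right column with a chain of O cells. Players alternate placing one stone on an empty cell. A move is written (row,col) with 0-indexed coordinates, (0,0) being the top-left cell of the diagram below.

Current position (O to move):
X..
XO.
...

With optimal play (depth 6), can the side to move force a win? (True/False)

p1 O@[X../XO./...]: (0,1)[XO./XO./...]-1 (0,2)[X.O/XO./...]-1 (1,2)[X../XOO/...]-1 (2,0)[X../XO./O..]+1* (2,1)[X../XO./.O.]-1 (2,2)[X../XO./..O]-1
p2 X@[X../XO./O..]: (0,1)[XX./XO./O..]-1* (0,2)[X.X/XO./O..]-1 (1,2)[X../XOX/O..]-1 (2,1)[X../XO./OX.]-1 (2,2)[X../XO./O.X]-1
p3 O@[XX./XO./O..]: (0,2)[XXO/XO./O..]+1* (1,2)[XX./XOO/O..]+1 (2,1)[XX./XO./OO.]+1 (2,2)[XX./XO./O.O]+1
p4 X@[XXO/XO./O..] terminal -1; root [X../XO./...] d6

O winning at [X../XO./...]: True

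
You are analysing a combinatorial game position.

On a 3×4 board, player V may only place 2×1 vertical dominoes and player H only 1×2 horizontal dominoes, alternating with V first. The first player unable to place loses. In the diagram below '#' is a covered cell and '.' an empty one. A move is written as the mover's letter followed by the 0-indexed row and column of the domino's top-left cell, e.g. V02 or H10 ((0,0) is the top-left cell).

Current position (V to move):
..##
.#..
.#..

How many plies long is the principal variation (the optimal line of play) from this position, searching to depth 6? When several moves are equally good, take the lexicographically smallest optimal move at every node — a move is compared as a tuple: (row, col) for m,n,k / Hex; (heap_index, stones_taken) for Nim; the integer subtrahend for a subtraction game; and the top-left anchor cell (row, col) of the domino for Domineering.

p1 V@[..##/.#../.#..]: V00[#.##/##../.#..]-1 V10[..##/##../##..]-1 V12[..##/.##./.##.]+1* V13[..##/.#.#/.#.#]+1
p2 H@[..##/.##./.##.]: H00[####/.##./.##.]-1*
p3 V@[####/.##./.##.]: V10[####/###./###.]+1* V13[####/.###/.###]+1
p4 H@[####/###./###.] terminal -1; root [..##/.#../.#..] d6

PV length from [..##/.#../.#..]: 3 plies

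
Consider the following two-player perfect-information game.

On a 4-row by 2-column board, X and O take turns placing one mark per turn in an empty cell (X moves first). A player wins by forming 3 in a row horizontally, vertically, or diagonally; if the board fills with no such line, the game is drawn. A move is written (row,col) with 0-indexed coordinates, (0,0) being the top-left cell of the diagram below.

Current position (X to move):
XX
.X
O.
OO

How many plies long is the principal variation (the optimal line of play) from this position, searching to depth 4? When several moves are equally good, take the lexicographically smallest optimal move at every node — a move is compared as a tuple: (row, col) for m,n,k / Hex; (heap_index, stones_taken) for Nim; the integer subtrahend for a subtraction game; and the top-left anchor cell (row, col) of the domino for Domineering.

PV length from [XX/.X/O./OO]: 1 ply

ply 1, X at XX/.X/O./OO | (1,0)=+0→XX/XX/O./OO; (2,1)=+1→XX/.X/OX/OO*
ply 2: XX/.X/OX/OO is terminal -1 (O); from XX/.X/O./OO depth 4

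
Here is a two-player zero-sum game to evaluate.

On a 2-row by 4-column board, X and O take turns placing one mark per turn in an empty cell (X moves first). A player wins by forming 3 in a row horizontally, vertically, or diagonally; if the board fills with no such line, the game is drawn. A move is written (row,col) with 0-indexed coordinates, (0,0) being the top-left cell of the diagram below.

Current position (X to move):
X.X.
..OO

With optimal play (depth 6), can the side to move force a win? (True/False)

[X.X./..OO] X move#1: (0,1):+1/XXX./..OO*, (0,3):-1/X.XX/..OO, (1,0):-1/X.X./X.OO, (1,1):+0/X.X./.XOO
[XXX./..OO] end (terminal -1, O#2); searched X.X./..OO to 6

X winning at [X.X./..OO]: True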